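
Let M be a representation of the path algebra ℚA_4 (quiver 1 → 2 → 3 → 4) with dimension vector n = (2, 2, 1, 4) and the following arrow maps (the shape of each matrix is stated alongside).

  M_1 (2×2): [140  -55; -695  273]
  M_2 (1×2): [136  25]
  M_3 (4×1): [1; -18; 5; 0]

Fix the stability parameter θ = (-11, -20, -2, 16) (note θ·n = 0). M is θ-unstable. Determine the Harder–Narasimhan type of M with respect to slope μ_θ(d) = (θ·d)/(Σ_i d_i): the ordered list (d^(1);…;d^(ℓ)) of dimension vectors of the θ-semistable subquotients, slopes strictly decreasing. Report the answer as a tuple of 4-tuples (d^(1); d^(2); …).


Interval decomposition of M: I[1,2], I[1,4], I[4,4]^3.
HN type (ℓ=3): μ^(1)=16; μ^(2)=-2; μ^(3)=-31/2

((0, 0, 0, 4); (0, 0, 1, 0); (2, 2, 0, 0))


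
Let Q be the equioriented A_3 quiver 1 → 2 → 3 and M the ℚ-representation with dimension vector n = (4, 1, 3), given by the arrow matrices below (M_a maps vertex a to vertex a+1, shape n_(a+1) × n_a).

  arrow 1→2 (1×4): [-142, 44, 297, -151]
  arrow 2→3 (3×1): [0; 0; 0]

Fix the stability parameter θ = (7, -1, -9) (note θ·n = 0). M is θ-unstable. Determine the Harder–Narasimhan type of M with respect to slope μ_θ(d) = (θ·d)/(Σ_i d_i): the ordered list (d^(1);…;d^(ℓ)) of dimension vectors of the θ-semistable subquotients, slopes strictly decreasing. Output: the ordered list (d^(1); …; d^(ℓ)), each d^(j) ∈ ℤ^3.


Barcode: M ≅ I[1,1]^3, I[1,2], I[3,3]^3. HN layers by μ_θ (3 steps, strictly decreasing):
  μ^(1)=7; μ^(2)=3; μ^(3)=-9

((3, 0, 0); (1, 1, 0); (0, 0, 3))


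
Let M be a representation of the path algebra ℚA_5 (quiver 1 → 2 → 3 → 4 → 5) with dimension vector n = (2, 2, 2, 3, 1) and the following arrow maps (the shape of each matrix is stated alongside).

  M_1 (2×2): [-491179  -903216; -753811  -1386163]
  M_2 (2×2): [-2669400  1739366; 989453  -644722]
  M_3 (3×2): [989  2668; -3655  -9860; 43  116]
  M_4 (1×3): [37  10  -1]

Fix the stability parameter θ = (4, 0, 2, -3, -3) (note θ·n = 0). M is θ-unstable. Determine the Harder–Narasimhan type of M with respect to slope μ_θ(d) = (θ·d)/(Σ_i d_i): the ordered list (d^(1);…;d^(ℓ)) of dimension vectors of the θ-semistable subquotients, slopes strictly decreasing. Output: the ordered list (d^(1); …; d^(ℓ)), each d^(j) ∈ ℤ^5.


Barcode: M ≅ I[1,3], I[1,4], I[4,4], I[4,5]. HN layers by μ_θ (3 steps, strictly decreasing):
  μ^(1)=2; μ^(2)=3/4; μ^(3)=-3

((1, 1, 1, 0, 0); (1, 1, 1, 1, 0); (0, 0, 0, 2, 1))


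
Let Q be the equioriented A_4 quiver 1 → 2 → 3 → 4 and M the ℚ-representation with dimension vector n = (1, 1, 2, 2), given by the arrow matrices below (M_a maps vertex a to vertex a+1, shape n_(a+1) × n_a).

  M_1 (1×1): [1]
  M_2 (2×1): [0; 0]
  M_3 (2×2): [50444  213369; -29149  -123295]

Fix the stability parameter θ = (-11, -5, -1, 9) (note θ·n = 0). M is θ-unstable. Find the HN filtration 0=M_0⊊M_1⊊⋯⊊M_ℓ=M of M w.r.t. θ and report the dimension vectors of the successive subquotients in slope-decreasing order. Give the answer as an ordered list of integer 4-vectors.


Via rank(M_{q-1}∘⋯∘M_p): M ≅ I[1,2], I[3,4]^2.
μ_θ-semistable layers: μ^(1)=9; μ^(2)=-1; μ^(3)=-5; μ^(4)=-11

((0, 0, 0, 2); (0, 0, 2, 0); (0, 1, 0, 0); (1, 0, 0, 0))


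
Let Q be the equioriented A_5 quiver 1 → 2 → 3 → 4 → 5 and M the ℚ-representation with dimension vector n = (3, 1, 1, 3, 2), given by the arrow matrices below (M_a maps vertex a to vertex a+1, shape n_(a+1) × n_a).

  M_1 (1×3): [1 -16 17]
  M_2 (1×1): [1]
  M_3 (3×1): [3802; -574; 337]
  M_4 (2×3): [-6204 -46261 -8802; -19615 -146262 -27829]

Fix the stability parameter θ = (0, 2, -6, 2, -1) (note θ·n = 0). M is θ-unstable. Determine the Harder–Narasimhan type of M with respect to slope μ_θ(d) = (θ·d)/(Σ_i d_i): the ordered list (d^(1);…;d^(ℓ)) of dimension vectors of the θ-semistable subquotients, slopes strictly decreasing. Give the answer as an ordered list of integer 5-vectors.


Barcode: M ≅ I[1,1]^2, I[1,5], I[4,4], I[4,5]. HN layers by μ_θ (4 steps, strictly decreasing):
  μ^(1)=2; μ^(2)=1/2; μ^(3)=0; μ^(4)=-4/3

((0, 0, 0, 1, 0); (0, 0, 0, 2, 2); (2, 0, 0, 0, 0); (1, 1, 1, 0, 0))


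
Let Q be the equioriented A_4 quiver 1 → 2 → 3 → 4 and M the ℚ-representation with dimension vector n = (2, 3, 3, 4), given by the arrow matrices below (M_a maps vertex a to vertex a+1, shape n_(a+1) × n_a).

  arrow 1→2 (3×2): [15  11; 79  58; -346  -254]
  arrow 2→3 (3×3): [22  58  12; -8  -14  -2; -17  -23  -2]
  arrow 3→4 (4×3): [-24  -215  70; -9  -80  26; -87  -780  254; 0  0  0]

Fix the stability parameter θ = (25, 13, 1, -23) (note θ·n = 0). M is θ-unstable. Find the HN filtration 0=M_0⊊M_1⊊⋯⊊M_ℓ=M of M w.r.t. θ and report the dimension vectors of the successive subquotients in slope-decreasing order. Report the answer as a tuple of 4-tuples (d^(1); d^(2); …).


Barcode: M ≅ I[1,3], I[1,4], I[2,2], I[3,4], I[4,4]^2. HN layers by μ_θ (4 steps, strictly decreasing):
  μ^(1)=13; μ^(2)=4; μ^(3)=-11; μ^(4)=-23

((1, 2, 1, 0); (1, 1, 1, 1); (0, 0, 1, 1); (0, 0, 0, 2))


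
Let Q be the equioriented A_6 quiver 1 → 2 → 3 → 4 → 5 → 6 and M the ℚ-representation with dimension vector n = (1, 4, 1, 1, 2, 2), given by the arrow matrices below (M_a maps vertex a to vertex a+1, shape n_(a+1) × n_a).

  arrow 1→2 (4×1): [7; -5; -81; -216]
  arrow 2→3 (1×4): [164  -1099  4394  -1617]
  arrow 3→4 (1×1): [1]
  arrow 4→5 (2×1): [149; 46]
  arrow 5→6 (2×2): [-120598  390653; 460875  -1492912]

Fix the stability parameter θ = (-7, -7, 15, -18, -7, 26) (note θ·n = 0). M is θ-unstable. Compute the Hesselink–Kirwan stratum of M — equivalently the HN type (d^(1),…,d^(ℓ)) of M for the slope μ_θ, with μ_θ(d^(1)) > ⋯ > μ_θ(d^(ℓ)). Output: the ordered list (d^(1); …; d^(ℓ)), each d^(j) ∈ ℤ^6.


Interval decomposition of M: I[1,6], I[2,2]^3, I[5,6].
HN type (ℓ=3): μ^(1)=26; μ^(2)=-10/3; μ^(3)=-7

((0, 0, 0, 0, 0, 2); (0, 0, 1, 1, 1, 0); (1, 4, 0, 0, 1, 0))


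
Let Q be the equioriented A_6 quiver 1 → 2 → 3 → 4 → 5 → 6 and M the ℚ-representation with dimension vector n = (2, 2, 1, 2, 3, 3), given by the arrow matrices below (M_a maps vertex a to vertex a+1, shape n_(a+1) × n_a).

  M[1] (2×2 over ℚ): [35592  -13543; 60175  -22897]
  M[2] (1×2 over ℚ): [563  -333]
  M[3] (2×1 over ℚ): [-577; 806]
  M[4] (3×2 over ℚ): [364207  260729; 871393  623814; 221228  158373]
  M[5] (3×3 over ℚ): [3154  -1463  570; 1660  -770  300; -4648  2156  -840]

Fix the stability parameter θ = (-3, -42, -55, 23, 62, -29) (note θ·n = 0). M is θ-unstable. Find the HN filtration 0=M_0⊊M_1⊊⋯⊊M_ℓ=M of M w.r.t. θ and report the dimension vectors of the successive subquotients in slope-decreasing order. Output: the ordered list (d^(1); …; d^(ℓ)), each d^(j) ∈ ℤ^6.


Via rank(M_{q-1}∘⋯∘M_p): M ≅ I[1,2], I[1,6], I[4,5], I[5,5], I[6,6]^2.
μ_θ-semistable layers: μ^(1)=62; μ^(2)=23; μ^(3)=56/3; μ^(4)=-45/2; μ^(5)=-29; μ^(6)=-100/3

((0, 0, 0, 0, 2, 0); (0, 0, 0, 1, 0, 0); (0, 0, 0, 1, 1, 1); (1, 1, 0, 0, 0, 0); (0, 0, 0, 0, 0, 2); (1, 1, 1, 0, 0, 0))


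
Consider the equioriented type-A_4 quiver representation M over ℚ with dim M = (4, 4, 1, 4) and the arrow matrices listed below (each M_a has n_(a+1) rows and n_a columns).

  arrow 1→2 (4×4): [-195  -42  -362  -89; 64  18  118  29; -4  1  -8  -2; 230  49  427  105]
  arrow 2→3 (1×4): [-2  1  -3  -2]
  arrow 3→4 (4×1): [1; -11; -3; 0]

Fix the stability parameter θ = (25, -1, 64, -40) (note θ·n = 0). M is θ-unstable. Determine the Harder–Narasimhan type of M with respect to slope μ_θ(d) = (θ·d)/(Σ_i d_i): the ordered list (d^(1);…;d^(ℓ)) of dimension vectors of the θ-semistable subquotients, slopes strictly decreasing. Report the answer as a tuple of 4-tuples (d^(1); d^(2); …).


Interval decomposition of M: I[1,2]^3, I[1,4], I[4,4]^3.
HN type (ℓ=2): μ^(1)=12; μ^(2)=-40

((4, 4, 1, 1); (0, 0, 0, 3))


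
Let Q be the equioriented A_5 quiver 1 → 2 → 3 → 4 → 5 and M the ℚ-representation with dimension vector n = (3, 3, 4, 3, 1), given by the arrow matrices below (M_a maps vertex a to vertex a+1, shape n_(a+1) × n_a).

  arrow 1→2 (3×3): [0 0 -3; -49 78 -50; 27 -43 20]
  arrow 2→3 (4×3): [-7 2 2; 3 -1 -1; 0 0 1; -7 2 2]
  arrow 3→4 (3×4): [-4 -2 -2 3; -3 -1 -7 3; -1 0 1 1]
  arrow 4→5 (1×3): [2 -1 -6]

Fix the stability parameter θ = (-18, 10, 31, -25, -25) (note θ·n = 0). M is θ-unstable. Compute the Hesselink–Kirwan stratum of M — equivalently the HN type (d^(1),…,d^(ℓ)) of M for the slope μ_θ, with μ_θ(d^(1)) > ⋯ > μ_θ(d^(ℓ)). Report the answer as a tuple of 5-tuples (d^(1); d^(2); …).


Via rank(M_{q-1}∘⋯∘M_p): M ≅ I[1,4]^2, I[1,5], I[3,3].
μ_θ-semistable layers: μ^(1)=31; μ^(2)=16/3; μ^(3)=-9/4; μ^(4)=-18

((0, 0, 1, 0, 0); (0, 2, 2, 2, 0); (0, 1, 1, 1, 1); (3, 0, 0, 0, 0))


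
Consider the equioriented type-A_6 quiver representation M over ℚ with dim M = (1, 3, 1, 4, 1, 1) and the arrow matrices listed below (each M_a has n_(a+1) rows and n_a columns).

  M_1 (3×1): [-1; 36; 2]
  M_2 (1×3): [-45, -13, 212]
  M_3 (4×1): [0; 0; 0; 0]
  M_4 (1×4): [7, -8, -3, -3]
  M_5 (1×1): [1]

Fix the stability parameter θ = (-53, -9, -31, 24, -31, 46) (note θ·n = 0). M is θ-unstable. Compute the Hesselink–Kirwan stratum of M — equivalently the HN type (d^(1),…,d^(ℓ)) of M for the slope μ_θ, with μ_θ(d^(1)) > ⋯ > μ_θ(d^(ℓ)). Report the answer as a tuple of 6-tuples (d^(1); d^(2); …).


Barcode: M ≅ I[1,3], I[2,2]^2, I[4,4]^3, I[4,6]. HN layers by μ_θ (6 steps, strictly decreasing):
  μ^(1)=46; μ^(2)=24; μ^(3)=-7/2; μ^(4)=-9; μ^(5)=-20; μ^(6)=-53

((0, 0, 0, 0, 0, 1); (0, 0, 0, 3, 0, 0); (0, 0, 0, 1, 1, 0); (0, 2, 0, 0, 0, 0); (0, 1, 1, 0, 0, 0); (1, 0, 0, 0, 0, 0))


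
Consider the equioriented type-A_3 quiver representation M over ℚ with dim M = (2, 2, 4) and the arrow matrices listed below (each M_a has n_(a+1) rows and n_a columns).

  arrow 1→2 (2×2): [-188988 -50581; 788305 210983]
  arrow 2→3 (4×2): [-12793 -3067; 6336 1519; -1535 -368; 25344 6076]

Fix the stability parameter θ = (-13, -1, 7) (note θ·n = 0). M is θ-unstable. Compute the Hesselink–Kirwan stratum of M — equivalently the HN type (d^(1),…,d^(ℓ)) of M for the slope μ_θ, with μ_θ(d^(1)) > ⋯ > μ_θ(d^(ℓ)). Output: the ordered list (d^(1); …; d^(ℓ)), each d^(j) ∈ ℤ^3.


Via rank(M_{q-1}∘⋯∘M_p): M ≅ I[1,3]^2, I[3,3]^2.
μ_θ-semistable layers: μ^(1)=7; μ^(2)=-1; μ^(3)=-13

((0, 0, 4); (0, 2, 0); (2, 0, 0))


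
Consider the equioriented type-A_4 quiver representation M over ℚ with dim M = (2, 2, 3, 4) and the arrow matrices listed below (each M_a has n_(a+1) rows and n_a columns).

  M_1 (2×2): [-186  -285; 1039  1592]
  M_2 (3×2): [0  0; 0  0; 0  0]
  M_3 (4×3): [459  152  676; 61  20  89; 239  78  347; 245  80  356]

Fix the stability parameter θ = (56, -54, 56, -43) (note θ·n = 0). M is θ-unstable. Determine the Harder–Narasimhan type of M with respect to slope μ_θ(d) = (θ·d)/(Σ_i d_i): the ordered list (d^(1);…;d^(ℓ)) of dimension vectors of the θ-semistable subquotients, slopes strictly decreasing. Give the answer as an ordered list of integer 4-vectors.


Interval decomposition of M: I[1,2]^2, I[3,4]^3, I[4,4].
HN type (ℓ=3): μ^(1)=13/2; μ^(2)=1; μ^(3)=-43

((0, 0, 3, 3); (2, 2, 0, 0); (0, 0, 0, 1))


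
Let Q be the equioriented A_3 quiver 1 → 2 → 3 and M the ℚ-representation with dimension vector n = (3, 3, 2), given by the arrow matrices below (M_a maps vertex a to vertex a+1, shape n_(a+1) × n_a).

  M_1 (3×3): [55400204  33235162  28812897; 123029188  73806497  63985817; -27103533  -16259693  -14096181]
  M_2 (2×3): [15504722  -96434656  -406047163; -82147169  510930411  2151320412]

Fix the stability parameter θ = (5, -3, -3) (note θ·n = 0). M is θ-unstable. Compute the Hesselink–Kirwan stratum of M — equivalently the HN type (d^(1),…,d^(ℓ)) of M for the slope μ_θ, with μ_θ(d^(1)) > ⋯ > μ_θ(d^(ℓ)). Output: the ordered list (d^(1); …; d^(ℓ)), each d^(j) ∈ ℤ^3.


Via rank(M_{q-1}∘⋯∘M_p): M ≅ I[1,2], I[1,3]^2.
μ_θ-semistable layers: μ^(1)=1; μ^(2)=-1/3

((1, 1, 0); (2, 2, 2))


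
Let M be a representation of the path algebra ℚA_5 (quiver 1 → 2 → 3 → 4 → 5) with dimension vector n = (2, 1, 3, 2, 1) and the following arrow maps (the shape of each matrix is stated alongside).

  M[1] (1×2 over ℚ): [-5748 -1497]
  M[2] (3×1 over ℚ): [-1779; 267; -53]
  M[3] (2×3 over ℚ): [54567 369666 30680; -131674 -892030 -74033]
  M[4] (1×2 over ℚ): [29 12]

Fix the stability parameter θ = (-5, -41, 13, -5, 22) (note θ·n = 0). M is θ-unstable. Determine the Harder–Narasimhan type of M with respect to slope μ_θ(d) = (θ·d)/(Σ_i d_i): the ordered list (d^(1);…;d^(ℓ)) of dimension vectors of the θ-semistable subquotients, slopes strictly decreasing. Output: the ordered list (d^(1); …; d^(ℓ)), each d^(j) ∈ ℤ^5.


Via rank(M_{q-1}∘⋯∘M_p): M ≅ I[1,1], I[1,5], I[3,3], I[3,4].
μ_θ-semistable layers: μ^(1)=22; μ^(2)=13; μ^(3)=4; μ^(4)=-5; μ^(5)=-23

((0, 0, 0, 0, 1); (0, 0, 1, 0, 0); (0, 0, 2, 2, 0); (1, 0, 0, 0, 0); (1, 1, 0, 0, 0))


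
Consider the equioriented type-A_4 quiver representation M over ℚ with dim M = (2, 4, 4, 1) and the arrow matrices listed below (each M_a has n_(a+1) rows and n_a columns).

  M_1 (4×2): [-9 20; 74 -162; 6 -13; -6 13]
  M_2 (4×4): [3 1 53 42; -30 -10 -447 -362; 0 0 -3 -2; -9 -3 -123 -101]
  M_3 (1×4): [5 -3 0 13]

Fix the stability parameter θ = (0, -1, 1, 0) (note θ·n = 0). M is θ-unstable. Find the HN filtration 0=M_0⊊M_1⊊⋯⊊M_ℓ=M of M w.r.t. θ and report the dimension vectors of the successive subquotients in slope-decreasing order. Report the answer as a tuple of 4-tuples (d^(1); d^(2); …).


Via rank(M_{q-1}∘⋯∘M_p): M ≅ I[1,3], I[1,4], I[2,2], I[2,3], I[3,3].
μ_θ-semistable layers: μ^(1)=1; μ^(2)=1/2; μ^(3)=-1/2; μ^(4)=-1

((0, 0, 3, 0); (0, 0, 1, 1); (2, 2, 0, 0); (0, 2, 0, 0))


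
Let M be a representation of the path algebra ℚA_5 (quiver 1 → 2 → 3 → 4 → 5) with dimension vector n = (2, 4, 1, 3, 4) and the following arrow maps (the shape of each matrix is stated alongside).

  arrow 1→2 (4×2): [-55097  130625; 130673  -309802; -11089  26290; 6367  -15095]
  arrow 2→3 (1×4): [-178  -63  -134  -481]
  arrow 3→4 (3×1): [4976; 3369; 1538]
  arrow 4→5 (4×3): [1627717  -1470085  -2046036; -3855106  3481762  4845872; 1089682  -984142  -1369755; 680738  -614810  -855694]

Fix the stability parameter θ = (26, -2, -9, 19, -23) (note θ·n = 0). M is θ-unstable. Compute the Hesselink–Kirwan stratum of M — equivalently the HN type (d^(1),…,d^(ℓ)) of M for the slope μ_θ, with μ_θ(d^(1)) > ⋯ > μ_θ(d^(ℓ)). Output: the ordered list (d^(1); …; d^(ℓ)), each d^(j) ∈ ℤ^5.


Interval decomposition of M: I[1,2], I[1,5], I[2,2]^2, I[4,4], I[4,5], I[5,5]^2.
HN type (ℓ=5): μ^(1)=19; μ^(2)=12; μ^(3)=11/5; μ^(4)=-2; μ^(5)=-23

((0, 0, 0, 1, 0); (1, 1, 0, 0, 0); (1, 1, 1, 1, 1); (0, 2, 0, 1, 1); (0, 0, 0, 0, 2))


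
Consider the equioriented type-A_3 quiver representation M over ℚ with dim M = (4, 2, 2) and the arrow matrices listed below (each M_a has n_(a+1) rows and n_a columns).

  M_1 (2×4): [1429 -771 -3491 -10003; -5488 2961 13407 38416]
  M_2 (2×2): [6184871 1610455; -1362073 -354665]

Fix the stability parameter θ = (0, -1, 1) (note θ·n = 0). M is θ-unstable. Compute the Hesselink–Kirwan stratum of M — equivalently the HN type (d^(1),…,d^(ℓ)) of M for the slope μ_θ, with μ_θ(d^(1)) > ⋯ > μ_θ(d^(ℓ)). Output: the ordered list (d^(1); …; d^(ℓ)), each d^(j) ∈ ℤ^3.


Barcode: M ≅ I[1,1]^2, I[1,2], I[1,3], I[3,3]. HN layers by μ_θ (3 steps, strictly decreasing):
  μ^(1)=1; μ^(2)=0; μ^(3)=-1/2

((0, 0, 2); (2, 0, 0); (2, 2, 0))


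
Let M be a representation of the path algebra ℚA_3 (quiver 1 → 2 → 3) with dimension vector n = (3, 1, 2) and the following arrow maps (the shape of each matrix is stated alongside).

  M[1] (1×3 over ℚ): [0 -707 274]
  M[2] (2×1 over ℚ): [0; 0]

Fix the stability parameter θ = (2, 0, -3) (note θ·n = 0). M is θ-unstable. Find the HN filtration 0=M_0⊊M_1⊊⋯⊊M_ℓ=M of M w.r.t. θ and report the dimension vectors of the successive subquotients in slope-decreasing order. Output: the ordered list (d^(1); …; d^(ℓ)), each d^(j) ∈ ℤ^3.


Via rank(M_{q-1}∘⋯∘M_p): M ≅ I[1,1]^2, I[1,2], I[3,3]^2.
μ_θ-semistable layers: μ^(1)=2; μ^(2)=1; μ^(3)=-3

((2, 0, 0); (1, 1, 0); (0, 0, 2))


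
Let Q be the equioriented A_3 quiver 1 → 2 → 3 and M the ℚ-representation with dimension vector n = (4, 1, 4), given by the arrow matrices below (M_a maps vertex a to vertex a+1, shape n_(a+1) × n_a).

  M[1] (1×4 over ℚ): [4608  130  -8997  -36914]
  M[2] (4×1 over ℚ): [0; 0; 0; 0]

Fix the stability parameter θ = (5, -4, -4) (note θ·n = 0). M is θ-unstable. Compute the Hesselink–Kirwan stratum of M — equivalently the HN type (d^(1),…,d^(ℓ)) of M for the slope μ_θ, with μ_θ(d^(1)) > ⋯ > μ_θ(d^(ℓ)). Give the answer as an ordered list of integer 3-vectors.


Via rank(M_{q-1}∘⋯∘M_p): M ≅ I[1,1]^3, I[1,2], I[3,3]^4.
μ_θ-semistable layers: μ^(1)=5; μ^(2)=1/2; μ^(3)=-4

((3, 0, 0); (1, 1, 0); (0, 0, 4))


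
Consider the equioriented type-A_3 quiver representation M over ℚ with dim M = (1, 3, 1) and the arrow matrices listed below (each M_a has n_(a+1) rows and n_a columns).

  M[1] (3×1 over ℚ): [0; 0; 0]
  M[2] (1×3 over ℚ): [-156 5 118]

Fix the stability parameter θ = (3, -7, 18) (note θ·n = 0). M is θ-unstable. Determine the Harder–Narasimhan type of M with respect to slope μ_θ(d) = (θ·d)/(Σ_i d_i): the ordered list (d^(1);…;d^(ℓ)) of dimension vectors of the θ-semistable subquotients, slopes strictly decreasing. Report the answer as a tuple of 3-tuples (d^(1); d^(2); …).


Barcode: M ≅ I[1,1], I[2,2]^2, I[2,3]. HN layers by μ_θ (3 steps, strictly decreasing):
  μ^(1)=18; μ^(2)=3; μ^(3)=-7

((0, 0, 1); (1, 0, 0); (0, 3, 0))


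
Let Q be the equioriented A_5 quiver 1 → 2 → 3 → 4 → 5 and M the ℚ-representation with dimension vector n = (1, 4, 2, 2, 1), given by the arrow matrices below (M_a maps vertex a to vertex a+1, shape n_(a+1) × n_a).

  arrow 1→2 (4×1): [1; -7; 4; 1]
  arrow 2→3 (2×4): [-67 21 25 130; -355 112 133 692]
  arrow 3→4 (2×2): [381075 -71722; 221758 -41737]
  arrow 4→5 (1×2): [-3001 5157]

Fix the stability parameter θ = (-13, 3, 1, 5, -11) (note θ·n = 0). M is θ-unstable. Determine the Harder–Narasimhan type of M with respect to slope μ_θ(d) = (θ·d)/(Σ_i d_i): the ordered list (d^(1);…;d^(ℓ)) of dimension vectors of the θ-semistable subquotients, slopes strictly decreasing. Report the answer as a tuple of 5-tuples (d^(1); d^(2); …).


Interval decomposition of M: I[1,5], I[2,2]^2, I[2,4].
HN type (ℓ=5): μ^(1)=5; μ^(2)=3; μ^(3)=2; μ^(4)=-1/2; μ^(5)=-13

((0, 0, 0, 1, 0); (0, 2, 0, 0, 0); (0, 1, 1, 0, 0); (0, 1, 1, 1, 1); (1, 0, 0, 0, 0))


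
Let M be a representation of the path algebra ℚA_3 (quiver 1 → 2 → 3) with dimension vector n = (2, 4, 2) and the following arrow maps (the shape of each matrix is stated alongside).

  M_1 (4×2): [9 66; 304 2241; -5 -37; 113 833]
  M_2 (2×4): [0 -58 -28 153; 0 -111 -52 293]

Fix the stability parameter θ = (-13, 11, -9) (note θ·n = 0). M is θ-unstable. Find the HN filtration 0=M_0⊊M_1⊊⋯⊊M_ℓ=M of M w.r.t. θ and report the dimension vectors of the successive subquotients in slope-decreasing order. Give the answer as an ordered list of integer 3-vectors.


Interval decomposition of M: I[1,3]^2, I[2,2]^2.
HN type (ℓ=3): μ^(1)=11; μ^(2)=1; μ^(3)=-13

((0, 2, 0); (0, 2, 2); (2, 0, 0))


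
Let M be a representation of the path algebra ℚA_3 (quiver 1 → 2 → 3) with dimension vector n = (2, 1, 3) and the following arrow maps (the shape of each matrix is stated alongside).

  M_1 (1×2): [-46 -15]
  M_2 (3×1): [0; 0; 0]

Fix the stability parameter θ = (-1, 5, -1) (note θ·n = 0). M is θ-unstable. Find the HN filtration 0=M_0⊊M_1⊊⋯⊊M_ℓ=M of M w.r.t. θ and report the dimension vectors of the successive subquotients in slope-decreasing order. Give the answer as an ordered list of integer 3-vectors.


Barcode: M ≅ I[1,1], I[1,2], I[3,3]^3. HN layers by μ_θ (2 steps, strictly decreasing):
  μ^(1)=5; μ^(2)=-1

((0, 1, 0); (2, 0, 3))


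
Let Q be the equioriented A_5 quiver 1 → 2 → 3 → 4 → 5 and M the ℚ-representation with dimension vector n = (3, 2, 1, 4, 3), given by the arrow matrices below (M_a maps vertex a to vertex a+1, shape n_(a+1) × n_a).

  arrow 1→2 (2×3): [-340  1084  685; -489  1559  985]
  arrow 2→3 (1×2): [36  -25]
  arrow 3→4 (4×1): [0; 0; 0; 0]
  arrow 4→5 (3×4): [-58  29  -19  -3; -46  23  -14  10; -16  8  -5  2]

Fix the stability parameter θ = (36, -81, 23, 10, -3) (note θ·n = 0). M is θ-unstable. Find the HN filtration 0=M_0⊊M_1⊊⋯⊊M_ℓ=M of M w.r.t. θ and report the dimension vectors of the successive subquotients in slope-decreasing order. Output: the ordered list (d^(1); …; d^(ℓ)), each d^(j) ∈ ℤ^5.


Via rank(M_{q-1}∘⋯∘M_p): M ≅ I[1,1], I[1,2], I[1,3], I[4,4], I[4,5]^3.
μ_θ-semistable layers: μ^(1)=36; μ^(2)=23; μ^(3)=10; μ^(4)=7/2; μ^(5)=-45/2

((1, 0, 0, 0, 0); (0, 0, 1, 0, 0); (0, 0, 0, 1, 0); (0, 0, 0, 3, 3); (2, 2, 0, 0, 0))


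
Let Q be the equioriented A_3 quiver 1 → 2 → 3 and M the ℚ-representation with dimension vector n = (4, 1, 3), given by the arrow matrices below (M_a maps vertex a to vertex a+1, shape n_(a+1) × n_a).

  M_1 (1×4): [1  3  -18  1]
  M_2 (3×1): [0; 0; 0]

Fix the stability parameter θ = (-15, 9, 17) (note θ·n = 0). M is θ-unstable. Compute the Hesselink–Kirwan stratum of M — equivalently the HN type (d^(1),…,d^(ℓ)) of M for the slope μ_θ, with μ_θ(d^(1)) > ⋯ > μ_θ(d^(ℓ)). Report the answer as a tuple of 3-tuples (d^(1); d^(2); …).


Via rank(M_{q-1}∘⋯∘M_p): M ≅ I[1,1]^3, I[1,2], I[3,3]^3.
μ_θ-semistable layers: μ^(1)=17; μ^(2)=9; μ^(3)=-15

((0, 0, 3); (0, 1, 0); (4, 0, 0))


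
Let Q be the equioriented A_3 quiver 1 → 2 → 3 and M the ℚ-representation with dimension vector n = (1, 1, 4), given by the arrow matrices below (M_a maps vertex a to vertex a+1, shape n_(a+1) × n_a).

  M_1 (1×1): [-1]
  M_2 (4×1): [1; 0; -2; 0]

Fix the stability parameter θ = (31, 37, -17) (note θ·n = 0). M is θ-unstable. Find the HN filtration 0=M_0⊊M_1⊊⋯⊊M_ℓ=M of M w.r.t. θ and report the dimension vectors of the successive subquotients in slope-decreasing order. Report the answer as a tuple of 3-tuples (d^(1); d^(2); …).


Via rank(M_{q-1}∘⋯∘M_p): M ≅ I[1,3], I[3,3]^3.
μ_θ-semistable layers: μ^(1)=17; μ^(2)=-17

((1, 1, 1); (0, 0, 3))


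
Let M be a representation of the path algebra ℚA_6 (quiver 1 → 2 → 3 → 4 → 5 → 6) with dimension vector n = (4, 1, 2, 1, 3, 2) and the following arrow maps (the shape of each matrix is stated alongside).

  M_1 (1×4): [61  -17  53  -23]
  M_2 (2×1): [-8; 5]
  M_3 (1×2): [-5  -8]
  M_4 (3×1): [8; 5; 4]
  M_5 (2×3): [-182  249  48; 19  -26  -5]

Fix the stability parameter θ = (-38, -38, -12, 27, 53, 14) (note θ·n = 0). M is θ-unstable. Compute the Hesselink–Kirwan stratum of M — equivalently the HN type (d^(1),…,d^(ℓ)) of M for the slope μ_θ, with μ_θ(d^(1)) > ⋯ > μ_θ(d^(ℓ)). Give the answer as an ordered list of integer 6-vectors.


Interval decomposition of M: I[1,1]^3, I[1,3], I[3,6], I[5,5], I[5,6].
HN type (ℓ=5): μ^(1)=53; μ^(2)=67/2; μ^(3)=27; μ^(4)=-12; μ^(5)=-38

((0, 0, 0, 0, 1, 0); (0, 0, 0, 0, 2, 2); (0, 0, 0, 1, 0, 0); (0, 0, 2, 0, 0, 0); (4, 1, 0, 0, 0, 0))


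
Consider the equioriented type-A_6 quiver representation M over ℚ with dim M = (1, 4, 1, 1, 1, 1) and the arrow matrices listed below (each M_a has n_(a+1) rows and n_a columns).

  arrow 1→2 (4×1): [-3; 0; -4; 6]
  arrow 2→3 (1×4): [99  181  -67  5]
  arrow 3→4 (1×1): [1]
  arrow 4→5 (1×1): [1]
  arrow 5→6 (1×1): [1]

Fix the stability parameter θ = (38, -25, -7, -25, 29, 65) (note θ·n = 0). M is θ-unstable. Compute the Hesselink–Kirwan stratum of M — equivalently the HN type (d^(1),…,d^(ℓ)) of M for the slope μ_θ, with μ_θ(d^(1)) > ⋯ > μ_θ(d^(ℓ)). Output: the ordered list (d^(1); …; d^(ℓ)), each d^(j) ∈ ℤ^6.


Barcode: M ≅ I[1,6], I[2,2]^3. HN layers by μ_θ (4 steps, strictly decreasing):
  μ^(1)=65; μ^(2)=29; μ^(3)=-19/4; μ^(4)=-25

((0, 0, 0, 0, 0, 1); (0, 0, 0, 0, 1, 0); (1, 1, 1, 1, 0, 0); (0, 3, 0, 0, 0, 0))


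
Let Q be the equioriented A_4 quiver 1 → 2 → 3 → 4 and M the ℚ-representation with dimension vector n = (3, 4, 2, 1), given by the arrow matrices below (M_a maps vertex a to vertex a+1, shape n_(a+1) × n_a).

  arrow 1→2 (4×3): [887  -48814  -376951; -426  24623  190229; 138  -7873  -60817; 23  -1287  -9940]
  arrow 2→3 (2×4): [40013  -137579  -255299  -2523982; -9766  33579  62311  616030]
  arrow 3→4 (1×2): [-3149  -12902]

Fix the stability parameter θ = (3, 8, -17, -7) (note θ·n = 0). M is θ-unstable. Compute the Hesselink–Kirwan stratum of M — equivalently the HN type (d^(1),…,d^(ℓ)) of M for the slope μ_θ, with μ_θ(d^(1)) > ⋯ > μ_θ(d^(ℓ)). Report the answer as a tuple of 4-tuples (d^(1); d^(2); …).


Interval decomposition of M: I[1,2], I[1,3], I[1,4], I[2,2].
HN type (ℓ=4): μ^(1)=8; μ^(2)=3; μ^(3)=-2; μ^(4)=-13/4

((0, 2, 0, 0); (1, 0, 0, 0); (1, 1, 1, 0); (1, 1, 1, 1))


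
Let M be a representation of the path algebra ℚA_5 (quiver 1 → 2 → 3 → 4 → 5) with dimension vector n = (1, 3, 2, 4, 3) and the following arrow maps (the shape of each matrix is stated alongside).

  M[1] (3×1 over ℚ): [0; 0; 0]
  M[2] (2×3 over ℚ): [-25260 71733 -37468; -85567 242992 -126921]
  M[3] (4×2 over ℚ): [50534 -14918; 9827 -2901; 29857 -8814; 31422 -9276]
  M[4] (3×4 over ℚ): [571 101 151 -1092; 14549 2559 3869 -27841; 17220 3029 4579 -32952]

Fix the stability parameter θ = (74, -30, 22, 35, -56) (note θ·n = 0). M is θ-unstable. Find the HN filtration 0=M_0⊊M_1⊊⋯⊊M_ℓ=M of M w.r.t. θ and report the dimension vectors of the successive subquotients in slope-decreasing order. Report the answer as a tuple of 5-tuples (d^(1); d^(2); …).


Barcode: M ≅ I[1,1], I[2,2], I[2,5]^2, I[4,4], I[4,5]. HN layers by μ_θ (5 steps, strictly decreasing):
  μ^(1)=74; μ^(2)=35; μ^(3)=1/3; μ^(4)=-21/2; μ^(5)=-30

((1, 0, 0, 0, 0); (0, 0, 0, 1, 0); (0, 0, 2, 2, 2); (0, 0, 0, 1, 1); (0, 3, 0, 0, 0))


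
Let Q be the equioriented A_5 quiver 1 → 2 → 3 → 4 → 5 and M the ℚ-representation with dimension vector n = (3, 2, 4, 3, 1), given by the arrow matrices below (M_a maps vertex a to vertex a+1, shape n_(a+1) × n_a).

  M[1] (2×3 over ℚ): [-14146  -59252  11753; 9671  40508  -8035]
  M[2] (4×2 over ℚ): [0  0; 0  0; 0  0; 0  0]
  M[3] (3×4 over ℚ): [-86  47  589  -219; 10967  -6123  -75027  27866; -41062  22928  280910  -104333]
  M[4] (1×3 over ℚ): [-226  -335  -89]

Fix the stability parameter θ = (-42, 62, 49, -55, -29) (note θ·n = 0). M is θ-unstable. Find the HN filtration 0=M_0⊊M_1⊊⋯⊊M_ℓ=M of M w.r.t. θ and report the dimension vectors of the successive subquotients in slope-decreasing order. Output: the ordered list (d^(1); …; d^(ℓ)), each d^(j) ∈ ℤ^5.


Via rank(M_{q-1}∘⋯∘M_p): M ≅ I[1,1], I[1,2]^2, I[3,3], I[3,4]^2, I[3,5].
μ_θ-semistable layers: μ^(1)=62; μ^(2)=49; μ^(3)=-3; μ^(4)=-35/3; μ^(5)=-42

((0, 2, 0, 0, 0); (0, 0, 1, 0, 0); (0, 0, 2, 2, 0); (0, 0, 1, 1, 1); (3, 0, 0, 0, 0))


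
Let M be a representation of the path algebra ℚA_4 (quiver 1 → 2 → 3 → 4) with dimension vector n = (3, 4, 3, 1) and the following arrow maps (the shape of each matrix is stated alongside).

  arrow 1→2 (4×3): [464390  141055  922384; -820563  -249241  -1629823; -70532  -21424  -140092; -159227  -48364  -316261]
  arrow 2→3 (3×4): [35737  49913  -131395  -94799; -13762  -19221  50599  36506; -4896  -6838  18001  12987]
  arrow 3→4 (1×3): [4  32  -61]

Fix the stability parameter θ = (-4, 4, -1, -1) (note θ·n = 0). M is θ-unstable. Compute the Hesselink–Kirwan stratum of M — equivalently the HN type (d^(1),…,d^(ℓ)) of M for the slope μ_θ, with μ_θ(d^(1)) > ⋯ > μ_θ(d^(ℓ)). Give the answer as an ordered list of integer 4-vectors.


Via rank(M_{q-1}∘⋯∘M_p): M ≅ I[1,1], I[1,3], I[1,4], I[2,2], I[2,3].
μ_θ-semistable layers: μ^(1)=4; μ^(2)=3/2; μ^(3)=2/3; μ^(4)=-4

((0, 1, 0, 0); (0, 2, 2, 0); (0, 1, 1, 1); (3, 0, 0, 0))


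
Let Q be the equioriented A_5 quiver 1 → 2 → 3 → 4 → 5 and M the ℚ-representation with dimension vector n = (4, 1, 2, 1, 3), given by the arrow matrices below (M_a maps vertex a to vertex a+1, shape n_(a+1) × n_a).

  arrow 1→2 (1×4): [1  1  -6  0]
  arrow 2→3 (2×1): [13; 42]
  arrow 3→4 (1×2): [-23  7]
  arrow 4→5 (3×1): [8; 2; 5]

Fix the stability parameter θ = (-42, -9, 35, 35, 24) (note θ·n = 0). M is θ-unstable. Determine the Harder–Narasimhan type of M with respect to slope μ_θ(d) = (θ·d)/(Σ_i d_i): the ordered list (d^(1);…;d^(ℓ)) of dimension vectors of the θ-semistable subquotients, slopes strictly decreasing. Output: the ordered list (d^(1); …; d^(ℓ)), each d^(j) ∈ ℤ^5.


Interval decomposition of M: I[1,1]^3, I[1,5], I[3,3], I[5,5]^2.
HN type (ℓ=5): μ^(1)=35; μ^(2)=94/3; μ^(3)=24; μ^(4)=-9; μ^(5)=-42

((0, 0, 1, 0, 0); (0, 0, 1, 1, 1); (0, 0, 0, 0, 2); (0, 1, 0, 0, 0); (4, 0, 0, 0, 0))


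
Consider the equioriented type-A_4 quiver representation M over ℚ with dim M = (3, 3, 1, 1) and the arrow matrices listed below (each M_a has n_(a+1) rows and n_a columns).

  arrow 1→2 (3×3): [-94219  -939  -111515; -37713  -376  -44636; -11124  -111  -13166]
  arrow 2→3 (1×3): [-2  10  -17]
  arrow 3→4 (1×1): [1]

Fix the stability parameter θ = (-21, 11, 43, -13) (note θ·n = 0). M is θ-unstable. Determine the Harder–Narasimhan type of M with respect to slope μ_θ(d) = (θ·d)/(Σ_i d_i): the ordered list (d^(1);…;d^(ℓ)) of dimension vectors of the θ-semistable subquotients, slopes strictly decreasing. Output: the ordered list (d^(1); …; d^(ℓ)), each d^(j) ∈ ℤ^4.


Via rank(M_{q-1}∘⋯∘M_p): M ≅ I[1,2]^2, I[1,4].
μ_θ-semistable layers: μ^(1)=15; μ^(2)=11; μ^(3)=-21

((0, 0, 1, 1); (0, 3, 0, 0); (3, 0, 0, 0))


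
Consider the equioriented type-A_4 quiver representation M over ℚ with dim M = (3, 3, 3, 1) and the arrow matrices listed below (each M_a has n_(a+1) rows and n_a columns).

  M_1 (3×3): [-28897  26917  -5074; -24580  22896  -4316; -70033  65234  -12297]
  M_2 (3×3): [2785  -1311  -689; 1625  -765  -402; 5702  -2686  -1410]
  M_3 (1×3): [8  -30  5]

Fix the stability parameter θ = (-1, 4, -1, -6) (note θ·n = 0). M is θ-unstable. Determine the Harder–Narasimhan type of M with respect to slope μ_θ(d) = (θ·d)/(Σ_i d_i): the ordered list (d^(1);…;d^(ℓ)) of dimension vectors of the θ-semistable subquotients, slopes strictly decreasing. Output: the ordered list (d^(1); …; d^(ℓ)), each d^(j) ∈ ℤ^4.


Barcode: M ≅ I[1,1], I[1,3], I[1,4], I[2,3]. HN layers by μ_θ (2 steps, strictly decreasing):
  μ^(1)=3/2; μ^(2)=-1

((0, 2, 2, 0); (3, 1, 1, 1))


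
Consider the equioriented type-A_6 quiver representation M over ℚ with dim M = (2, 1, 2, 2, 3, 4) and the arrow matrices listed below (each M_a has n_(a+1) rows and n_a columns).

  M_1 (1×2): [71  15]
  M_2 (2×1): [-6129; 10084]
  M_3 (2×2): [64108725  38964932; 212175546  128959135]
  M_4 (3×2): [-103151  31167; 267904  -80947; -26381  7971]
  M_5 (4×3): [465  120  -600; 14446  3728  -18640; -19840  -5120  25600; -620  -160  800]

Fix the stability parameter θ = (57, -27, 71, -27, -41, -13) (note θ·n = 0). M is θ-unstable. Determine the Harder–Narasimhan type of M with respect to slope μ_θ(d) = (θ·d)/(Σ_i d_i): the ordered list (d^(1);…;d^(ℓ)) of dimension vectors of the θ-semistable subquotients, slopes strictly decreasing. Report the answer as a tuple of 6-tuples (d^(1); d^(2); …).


Interval decomposition of M: I[1,1], I[1,6], I[3,5], I[5,5], I[6,6]^3.
HN type (ℓ=5): μ^(1)=57; μ^(2)=10/3; μ^(3)=1; μ^(4)=-13; μ^(5)=-41

((1, 0, 0, 0, 0, 0); (1, 1, 1, 1, 1, 1); (0, 0, 1, 1, 1, 0); (0, 0, 0, 0, 0, 3); (0, 0, 0, 0, 1, 0))


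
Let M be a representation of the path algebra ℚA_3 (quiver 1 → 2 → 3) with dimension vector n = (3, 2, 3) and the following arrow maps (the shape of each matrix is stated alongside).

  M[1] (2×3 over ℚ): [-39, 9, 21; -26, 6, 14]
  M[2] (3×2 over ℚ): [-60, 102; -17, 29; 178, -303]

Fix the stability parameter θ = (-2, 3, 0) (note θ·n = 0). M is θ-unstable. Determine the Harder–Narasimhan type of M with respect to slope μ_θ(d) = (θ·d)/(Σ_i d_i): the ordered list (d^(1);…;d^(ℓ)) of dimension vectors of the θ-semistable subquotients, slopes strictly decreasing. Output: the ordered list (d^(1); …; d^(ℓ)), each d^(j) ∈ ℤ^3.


Interval decomposition of M: I[1,1]^2, I[1,3], I[2,3], I[3,3].
HN type (ℓ=3): μ^(1)=3/2; μ^(2)=0; μ^(3)=-2

((0, 2, 2); (0, 0, 1); (3, 0, 0))


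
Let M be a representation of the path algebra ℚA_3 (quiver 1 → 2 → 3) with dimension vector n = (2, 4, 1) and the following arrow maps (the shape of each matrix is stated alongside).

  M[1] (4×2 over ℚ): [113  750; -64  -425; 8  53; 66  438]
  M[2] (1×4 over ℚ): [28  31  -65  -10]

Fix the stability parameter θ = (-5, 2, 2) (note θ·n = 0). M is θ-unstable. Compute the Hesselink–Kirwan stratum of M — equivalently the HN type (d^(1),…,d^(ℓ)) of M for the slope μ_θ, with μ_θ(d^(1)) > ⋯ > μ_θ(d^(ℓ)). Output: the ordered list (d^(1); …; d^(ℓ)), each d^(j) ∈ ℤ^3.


Via rank(M_{q-1}∘⋯∘M_p): M ≅ I[1,2]^2, I[2,2], I[2,3].
μ_θ-semistable layers: μ^(1)=2; μ^(2)=-5

((0, 4, 1); (2, 0, 0))


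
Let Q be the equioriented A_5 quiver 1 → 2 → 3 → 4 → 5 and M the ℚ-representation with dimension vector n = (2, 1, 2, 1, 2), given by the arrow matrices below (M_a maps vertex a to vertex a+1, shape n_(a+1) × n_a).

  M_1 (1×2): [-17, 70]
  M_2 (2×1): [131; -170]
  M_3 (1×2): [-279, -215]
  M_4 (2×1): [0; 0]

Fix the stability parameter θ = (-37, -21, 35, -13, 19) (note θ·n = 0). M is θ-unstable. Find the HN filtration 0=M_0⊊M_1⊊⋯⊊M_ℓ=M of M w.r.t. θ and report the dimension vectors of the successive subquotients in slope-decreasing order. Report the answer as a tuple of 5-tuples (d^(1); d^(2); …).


Via rank(M_{q-1}∘⋯∘M_p): M ≅ I[1,1], I[1,4], I[3,3], I[5,5]^2.
μ_θ-semistable layers: μ^(1)=35; μ^(2)=19; μ^(3)=11; μ^(4)=-21; μ^(5)=-37

((0, 0, 1, 0, 0); (0, 0, 0, 0, 2); (0, 0, 1, 1, 0); (0, 1, 0, 0, 0); (2, 0, 0, 0, 0))


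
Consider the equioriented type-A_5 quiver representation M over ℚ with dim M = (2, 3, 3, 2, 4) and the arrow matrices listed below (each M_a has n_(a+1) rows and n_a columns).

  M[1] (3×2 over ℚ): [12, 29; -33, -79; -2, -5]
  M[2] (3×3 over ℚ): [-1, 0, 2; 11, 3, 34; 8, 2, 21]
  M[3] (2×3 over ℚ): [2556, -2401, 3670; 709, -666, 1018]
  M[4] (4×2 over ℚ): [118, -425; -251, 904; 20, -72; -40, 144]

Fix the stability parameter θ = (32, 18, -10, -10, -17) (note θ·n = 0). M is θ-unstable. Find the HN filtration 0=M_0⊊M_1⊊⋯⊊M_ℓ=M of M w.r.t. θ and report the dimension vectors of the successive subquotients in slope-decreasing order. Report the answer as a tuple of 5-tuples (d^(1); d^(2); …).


Barcode: M ≅ I[1,5]^2, I[2,3], I[5,5]^2. HN layers by μ_θ (3 steps, strictly decreasing):
  μ^(1)=4; μ^(2)=13/5; μ^(3)=-17

((0, 1, 1, 0, 0); (2, 2, 2, 2, 2); (0, 0, 0, 0, 2))


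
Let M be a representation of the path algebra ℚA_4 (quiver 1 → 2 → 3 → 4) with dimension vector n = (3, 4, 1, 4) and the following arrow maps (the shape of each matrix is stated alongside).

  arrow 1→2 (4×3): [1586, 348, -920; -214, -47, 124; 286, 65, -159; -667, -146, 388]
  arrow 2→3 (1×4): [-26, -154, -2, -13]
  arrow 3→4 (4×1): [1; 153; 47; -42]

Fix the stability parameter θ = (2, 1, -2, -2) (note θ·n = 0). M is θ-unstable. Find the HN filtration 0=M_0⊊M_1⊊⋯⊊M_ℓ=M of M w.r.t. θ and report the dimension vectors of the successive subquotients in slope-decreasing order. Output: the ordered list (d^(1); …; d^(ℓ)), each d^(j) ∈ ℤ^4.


Via rank(M_{q-1}∘⋯∘M_p): M ≅ I[1,2]^2, I[1,4], I[2,2], I[4,4]^3.
μ_θ-semistable layers: μ^(1)=3/2; μ^(2)=1; μ^(3)=-1/4; μ^(4)=-2

((2, 2, 0, 0); (0, 1, 0, 0); (1, 1, 1, 1); (0, 0, 0, 3))


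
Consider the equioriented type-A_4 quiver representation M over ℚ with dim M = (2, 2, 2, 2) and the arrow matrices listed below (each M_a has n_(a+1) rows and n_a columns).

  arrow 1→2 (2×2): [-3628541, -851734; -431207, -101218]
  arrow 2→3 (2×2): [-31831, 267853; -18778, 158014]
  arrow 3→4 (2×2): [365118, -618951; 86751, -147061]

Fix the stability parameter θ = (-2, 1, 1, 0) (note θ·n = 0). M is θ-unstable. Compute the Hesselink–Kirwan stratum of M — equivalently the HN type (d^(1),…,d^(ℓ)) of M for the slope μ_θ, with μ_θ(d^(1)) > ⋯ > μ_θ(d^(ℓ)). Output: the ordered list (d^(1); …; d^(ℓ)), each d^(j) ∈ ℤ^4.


Barcode: M ≅ I[1,1], I[1,2], I[2,4], I[3,4]. HN layers by μ_θ (4 steps, strictly decreasing):
  μ^(1)=1; μ^(2)=2/3; μ^(3)=1/2; μ^(4)=-2

((0, 1, 0, 0); (0, 1, 1, 1); (0, 0, 1, 1); (2, 0, 0, 0))


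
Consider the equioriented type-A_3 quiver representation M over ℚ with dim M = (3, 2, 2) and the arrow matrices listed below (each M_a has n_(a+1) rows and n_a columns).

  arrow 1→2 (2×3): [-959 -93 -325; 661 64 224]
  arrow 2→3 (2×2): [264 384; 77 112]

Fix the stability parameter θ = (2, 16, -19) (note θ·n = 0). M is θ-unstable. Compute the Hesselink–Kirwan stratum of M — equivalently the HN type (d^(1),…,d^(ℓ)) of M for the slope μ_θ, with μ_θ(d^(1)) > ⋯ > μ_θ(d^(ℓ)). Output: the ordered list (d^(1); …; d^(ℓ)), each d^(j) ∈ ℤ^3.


Interval decomposition of M: I[1,1], I[1,2], I[1,3], I[3,3].
HN type (ℓ=4): μ^(1)=16; μ^(2)=2; μ^(3)=-1/3; μ^(4)=-19

((0, 1, 0); (2, 0, 0); (1, 1, 1); (0, 0, 1))


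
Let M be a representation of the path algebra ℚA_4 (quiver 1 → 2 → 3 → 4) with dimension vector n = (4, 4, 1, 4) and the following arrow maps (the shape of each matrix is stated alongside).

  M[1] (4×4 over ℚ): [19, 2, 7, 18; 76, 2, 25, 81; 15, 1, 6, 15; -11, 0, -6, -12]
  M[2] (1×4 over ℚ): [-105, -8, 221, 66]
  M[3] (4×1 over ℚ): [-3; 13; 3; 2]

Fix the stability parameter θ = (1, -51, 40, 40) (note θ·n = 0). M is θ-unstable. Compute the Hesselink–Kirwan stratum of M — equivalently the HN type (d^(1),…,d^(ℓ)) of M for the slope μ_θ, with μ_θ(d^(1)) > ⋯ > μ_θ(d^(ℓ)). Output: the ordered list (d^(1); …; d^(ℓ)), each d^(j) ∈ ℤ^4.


Via rank(M_{q-1}∘⋯∘M_p): M ≅ I[1,2]^3, I[1,4], I[4,4]^3.
μ_θ-semistable layers: μ^(1)=40; μ^(2)=-25

((0, 0, 1, 4); (4, 4, 0, 0))


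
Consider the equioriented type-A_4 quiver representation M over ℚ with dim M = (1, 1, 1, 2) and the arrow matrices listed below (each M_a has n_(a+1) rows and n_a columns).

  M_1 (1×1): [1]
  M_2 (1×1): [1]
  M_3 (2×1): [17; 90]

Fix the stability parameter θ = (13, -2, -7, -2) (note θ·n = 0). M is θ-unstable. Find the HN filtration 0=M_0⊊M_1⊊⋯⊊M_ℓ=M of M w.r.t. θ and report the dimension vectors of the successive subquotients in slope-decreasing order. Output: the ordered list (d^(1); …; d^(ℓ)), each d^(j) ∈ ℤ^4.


Interval decomposition of M: I[1,4], I[4,4].
HN type (ℓ=2): μ^(1)=1/2; μ^(2)=-2

((1, 1, 1, 1); (0, 0, 0, 1))
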